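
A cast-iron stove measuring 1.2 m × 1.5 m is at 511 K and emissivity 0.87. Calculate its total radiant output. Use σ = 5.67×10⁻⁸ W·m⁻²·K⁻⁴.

A = 1.2 × 1.5 = 1.80 m².
P = εσAT⁴ = 0.87 × 5.67×10⁻⁸ × 1.80 × (511)⁴ = 0.87 × 5.67×10⁻⁸ × 1.80 × 6.82×10^10.
P = 6050 W.

P ≈ 6050 W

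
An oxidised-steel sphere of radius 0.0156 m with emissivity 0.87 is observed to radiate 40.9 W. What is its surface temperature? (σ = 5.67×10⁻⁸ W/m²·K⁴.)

A = 4πr² = 4π × (0.0156)² = 3.06×10^-3 m².
From P = εσAT⁴, T = (P / εσA)^(1/4) = (40.9 / (0.87 × 5.67×10⁻⁸ × 3.06×10^-3))^(1/4).
T = (2.71×10^11)^(1/4) = 722 K.

T ≈ 722 K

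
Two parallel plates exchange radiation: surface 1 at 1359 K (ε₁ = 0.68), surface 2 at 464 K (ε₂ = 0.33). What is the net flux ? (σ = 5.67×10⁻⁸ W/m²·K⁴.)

q ≈ 54500 W/m²

For two large parallel gray plates, q = σ(T₁⁴ − T₂⁴) / (1/ε₁ + 1/ε₂ − 1).
1/ε₁ + 1/ε₂ − 1 = 1/0.68 + 1/0.33 − 1 = 3.501.
T₁⁴ − T₂⁴ = 3.41×10^12 − 4.64×10^10 = 3.36×10^12 K⁴.
q = 5.67×10⁻⁸ × 3.36×10^12 / 3.501 = 54500 W/m².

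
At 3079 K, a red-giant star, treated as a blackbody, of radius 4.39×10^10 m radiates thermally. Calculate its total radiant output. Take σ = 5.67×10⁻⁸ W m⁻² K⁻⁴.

P ≈ 1.23×10^29 W

A = 4πr² = 4π × (4.39×10^10)² = 2.42×10^22 m².
P = σAT⁴ = 5.67×10⁻⁸ × 2.42×10^22 × (3079)⁴ = 5.67×10⁻⁸ × 2.42×10^22 × 8.99×10^13.
P = 1.23×10^29 W.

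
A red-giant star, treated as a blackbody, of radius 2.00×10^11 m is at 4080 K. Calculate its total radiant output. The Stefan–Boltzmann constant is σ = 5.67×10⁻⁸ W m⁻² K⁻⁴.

P ≈ 7.90×10^30 W

A = 4πr² = 4π × (2.00×10^11)² = 5.03×10^23 m².
P = σAT⁴ = 5.67×10⁻⁸ × 5.03×10^23 × (4080)⁴ = 5.67×10⁻⁸ × 5.03×10^23 × 2.77×10^14.
P = 7.90×10^30 W.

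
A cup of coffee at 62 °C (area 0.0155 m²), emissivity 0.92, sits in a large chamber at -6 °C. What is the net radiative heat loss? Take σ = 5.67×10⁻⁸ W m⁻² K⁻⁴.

Q ≈ 6.07 W

Convert: 62 °C = 335 K; -6 °C = 267 K.
Q = εσA(T⁴ − T_s⁴). T⁴ − T_s⁴ = (335)⁴ − (267)⁴ = 1.26×10^10 − 5.08×10^9 = 7.51×10^9 K⁴.
Q = 0.92 × 5.67×10⁻⁸ × 0.0155 × 7.51×10^9 = 6.07 W.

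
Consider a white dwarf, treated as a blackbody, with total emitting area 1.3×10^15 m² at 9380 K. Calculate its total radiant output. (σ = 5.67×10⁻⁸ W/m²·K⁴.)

P ≈ 5.71×10^23 W

P = σAT⁴ = 5.67×10⁻⁸ × 1.30×10^15 × (9380)⁴ = 5.67×10⁻⁸ × 1.30×10^15 × 7.74×10^15.
P = 5.71×10^23 W.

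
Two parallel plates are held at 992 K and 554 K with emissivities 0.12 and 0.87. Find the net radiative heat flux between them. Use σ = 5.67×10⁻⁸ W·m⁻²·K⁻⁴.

q ≈ 5840 W/m²

For two large parallel gray plates, q = σ(T₁⁴ − T₂⁴) / (1/ε₁ + 1/ε₂ − 1).
1/ε₁ + 1/ε₂ − 1 = 1/0.12 + 1/0.87 − 1 = 8.483.
T₁⁴ − T₂⁴ = 9.68×10^11 − 9.42×10^10 = 8.74×10^11 K⁴.
q = 5.67×10⁻⁸ × 8.74×10^11 / 8.483 = 5840 W/m².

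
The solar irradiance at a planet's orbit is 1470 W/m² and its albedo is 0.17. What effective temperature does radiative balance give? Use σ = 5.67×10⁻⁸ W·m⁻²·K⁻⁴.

T ≈ 271 K

Power absorbed = (1−a)S·πR²; power emitted = 4πR²σT⁴. Equating and cancelling πR²:
T = ((1−a)S / 4σ)^(1/4) = (1220 / (4 × 5.67×10⁻⁸))^(1/4) = (5.38×10^9)^(1/4).
T = 271 K.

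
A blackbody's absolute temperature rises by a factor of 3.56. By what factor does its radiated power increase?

P ∝ T⁴, so the power scales as (3.56)⁴ = 161.

factor ≈ 161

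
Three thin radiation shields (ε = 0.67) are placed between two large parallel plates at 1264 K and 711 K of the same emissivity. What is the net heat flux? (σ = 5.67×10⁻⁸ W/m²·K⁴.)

Each of the 4 gaps contributes resistance (2/ε − 1) = 2/0.67 − 1 = 1.985; total = 7.940.
q = σ(T₁⁴ − T₂⁴) / 7.940 = 5.67×10⁻⁸ × 2.30×10^12 / 7.940 = 16400 W/m².

q ≈ 16400 W/m²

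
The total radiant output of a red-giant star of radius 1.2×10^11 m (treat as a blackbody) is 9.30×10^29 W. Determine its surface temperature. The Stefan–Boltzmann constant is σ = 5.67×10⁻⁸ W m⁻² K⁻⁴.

A = 4πr² = 4π × (1.2×10^11)² = 1.81×10^23 m².
From P = σAT⁴, T = (P / σA)^(1/4) = (9.30×10^29 / (5.67×10⁻⁸ × 1.81×10^23))^(1/4).
T = (9.06×10^13)^(1/4) = 3090 K.

T ≈ 3090 K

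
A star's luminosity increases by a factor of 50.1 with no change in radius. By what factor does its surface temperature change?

P ∝ T⁴ ⇒ T ∝ P^(1/4), so T scales by (50.1)^(1/4) = 2.66.

factor ≈ 2.66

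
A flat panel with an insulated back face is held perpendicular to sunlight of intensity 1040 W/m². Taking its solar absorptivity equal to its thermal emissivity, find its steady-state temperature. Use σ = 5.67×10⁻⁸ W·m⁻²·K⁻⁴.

T ≈ 368 K

Absorbed flux αS = emitted flux εσT⁴ (one radiating face); with α = ε, T = (S/σ)^(1/4).
T = (1040 / 5.67×10⁻⁸)^(1/4) = (1.83×10^10)^(1/4).
T = 368 K.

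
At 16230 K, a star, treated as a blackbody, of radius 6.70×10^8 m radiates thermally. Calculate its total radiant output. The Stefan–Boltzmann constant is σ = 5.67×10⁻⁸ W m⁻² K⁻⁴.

P ≈ 2.22×10^28 W

A = 4πr² = 4π × (6.70×10^8)² = 5.64×10^18 m².
P = σAT⁴ = 5.67×10⁻⁸ × 5.64×10^18 × (16230)⁴ = 5.67×10⁻⁸ × 5.64×10^18 × 6.94×10^16.
P = 2.22×10^28 W.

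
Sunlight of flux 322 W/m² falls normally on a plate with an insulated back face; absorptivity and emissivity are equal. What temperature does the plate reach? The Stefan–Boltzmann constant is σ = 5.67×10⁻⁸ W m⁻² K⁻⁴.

T ≈ 275 K

Absorbed flux αS = emitted flux εσT⁴ (one radiating face); with α = ε, T = (S/σ)^(1/4).
T = (322 / 5.67×10⁻⁸)^(1/4) = (5.68×10^9)^(1/4).
T = 275 K.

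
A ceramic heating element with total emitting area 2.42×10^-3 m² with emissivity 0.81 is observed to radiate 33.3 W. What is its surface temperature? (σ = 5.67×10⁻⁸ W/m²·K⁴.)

From P = εσAT⁴, T = (P / εσA)^(1/4) = (33.3 / (0.81 × 5.67×10⁻⁸ × 2.42×10^-3))^(1/4).
T = (3.00×10^11)^(1/4) = 740 K.

T ≈ 740 K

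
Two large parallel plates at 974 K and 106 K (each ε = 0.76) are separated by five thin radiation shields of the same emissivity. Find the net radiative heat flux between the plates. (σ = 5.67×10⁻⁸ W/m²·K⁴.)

q ≈ 5210 W/m²

Each of the 6 gaps contributes resistance (2/ε − 1) = 2/0.76 − 1 = 1.632; total = 9.789.
q = σ(T₁⁴ − T₂⁴) / 9.789 = 5.67×10⁻⁸ × 9.00×10^11 / 9.789 = 5210 W/m².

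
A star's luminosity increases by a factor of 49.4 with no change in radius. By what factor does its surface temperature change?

factor ≈ 2.65

P ∝ T⁴ ⇒ T ∝ P^(1/4), so T scales by (49.4)^(1/4) = 2.65.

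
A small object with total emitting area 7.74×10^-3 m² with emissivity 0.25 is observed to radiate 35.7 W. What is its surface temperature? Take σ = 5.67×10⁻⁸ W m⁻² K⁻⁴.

From P = εσAT⁴, T = (P / εσA)^(1/4) = (35.7 / (0.25 × 5.67×10⁻⁸ × 7.74×10^-3))^(1/4).
T = (3.25×10^11)^(1/4) = 755 K.

T ≈ 755 K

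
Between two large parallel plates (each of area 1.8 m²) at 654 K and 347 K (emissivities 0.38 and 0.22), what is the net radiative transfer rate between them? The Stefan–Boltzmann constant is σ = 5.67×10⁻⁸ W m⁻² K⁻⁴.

Q ≈ 2780 W

For two large parallel gray plates, q = σ(T₁⁴ − T₂⁴) / (1/ε₁ + 1/ε₂ − 1).
1/ε₁ + 1/ε₂ − 1 = 1/0.38 + 1/0.22 − 1 = 6.177.
T₁⁴ − T₂⁴ = 1.83×10^11 − 1.45×10^10 = 1.68×10^11 K⁴.
q = 5.67×10⁻⁸ × 1.68×10^11 / 6.177 = 1550 W/m².
Q = q·A = 1550 × 1.8 = 2780 W.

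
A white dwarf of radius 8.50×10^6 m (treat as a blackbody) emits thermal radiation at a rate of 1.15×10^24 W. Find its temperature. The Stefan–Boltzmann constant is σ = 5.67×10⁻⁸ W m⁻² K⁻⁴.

A = 4πr² = 4π × (8.50×10^6)² = 9.08×10^14 m².
From P = σAT⁴, T = (P / σA)^(1/4) = (1.15×10^24 / (5.67×10⁻⁸ × 9.08×10^14))^(1/4).
T = (2.23×10^16)^(1/4) = 12200 K.

T ≈ 12200 K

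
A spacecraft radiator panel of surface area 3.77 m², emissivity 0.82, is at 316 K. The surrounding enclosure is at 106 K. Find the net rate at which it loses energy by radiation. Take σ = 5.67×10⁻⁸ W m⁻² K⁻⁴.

Q ≈ 1730 W

Q = εσA(T⁴ − T_s⁴). T⁴ − T_s⁴ = (316)⁴ − (106)⁴ = 9.97×10^9 − 1.26×10^8 = 9.84×10^9 K⁴.
Q = 0.82 × 5.67×10⁻⁸ × 3.77 × 9.84×10^9 = 1730 W.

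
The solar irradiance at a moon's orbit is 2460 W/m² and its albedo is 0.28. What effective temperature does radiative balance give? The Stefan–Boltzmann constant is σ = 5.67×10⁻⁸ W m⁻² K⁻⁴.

T ≈ 297 K

Power absorbed = (1−a)S·πR²; power emitted = 4πR²σT⁴. Equating and cancelling πR²:
T = ((1−a)S / 4σ)^(1/4) = (1770 / (4 × 5.67×10⁻⁸))^(1/4) = (7.81×10^9)^(1/4).
T = 297 K.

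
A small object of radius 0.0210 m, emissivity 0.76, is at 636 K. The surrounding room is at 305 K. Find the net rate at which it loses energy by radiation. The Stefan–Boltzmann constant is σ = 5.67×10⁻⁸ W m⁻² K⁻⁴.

A = 4πr² = 4π × (0.0210)² = 5.54×10^-3 m².
Q = εσA(T⁴ − T_s⁴). T⁴ − T_s⁴ = (636)⁴ − (305)⁴ = 1.64×10^11 − 8.65×10^9 = 1.55×10^11 K⁴.
Q = 0.76 × 5.67×10⁻⁸ × 5.54×10^-3 × 1.55×10^11 = 37.0 W.

Q ≈ 37.0 W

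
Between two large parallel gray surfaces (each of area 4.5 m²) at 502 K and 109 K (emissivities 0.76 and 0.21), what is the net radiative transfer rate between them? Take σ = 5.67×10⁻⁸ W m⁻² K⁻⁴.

For two large parallel gray plates, q = σ(T₁⁴ − T₂⁴) / (1/ε₁ + 1/ε₂ − 1).
1/ε₁ + 1/ε₂ − 1 = 1/0.76 + 1/0.21 − 1 = 5.078.
T₁⁴ − T₂⁴ = 6.35×10^10 − 1.41×10^8 = 6.34×10^10 K⁴.
q = 5.67×10⁻⁸ × 6.34×10^10 / 5.078 = 708 W/m².
Q = q·A = 708 × 4.5 = 3180 W.

Q ≈ 3180 W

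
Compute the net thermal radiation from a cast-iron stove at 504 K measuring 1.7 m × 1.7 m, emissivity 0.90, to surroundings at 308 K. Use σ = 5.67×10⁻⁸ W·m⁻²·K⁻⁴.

A = 1.7 × 1.7 = 2.89 m².
Q = εσA(T⁴ − T_s⁴). T⁴ − T_s⁴ = (504)⁴ − (308)⁴ = 6.45×10^10 − 9.00×10^9 = 5.55×10^10 K⁴.
Q = 0.90 × 5.67×10⁻⁸ × 2.89 × 5.55×10^10 = 8190 W.

Q ≈ 8190 W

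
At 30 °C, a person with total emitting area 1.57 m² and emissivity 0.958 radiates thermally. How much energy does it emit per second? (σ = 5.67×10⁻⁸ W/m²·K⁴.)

P ≈ 719 W

30 °C = 303 K.
P = εσAT⁴ = 0.958 × 5.67×10⁻⁸ × 1.57 × (303)⁴ = 0.958 × 5.67×10⁻⁸ × 1.57 × 8.43×10^9.
P = 719 W.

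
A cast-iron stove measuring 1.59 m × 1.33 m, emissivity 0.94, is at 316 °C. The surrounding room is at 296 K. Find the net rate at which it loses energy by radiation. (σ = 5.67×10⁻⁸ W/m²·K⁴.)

Q ≈ 12700 W

A = 1.59 × 1.33 = 2.11 m².
Convert: 316 °C = 589 K.
Q = εσA(T⁴ − T_s⁴). T⁴ − T_s⁴ = (589)⁴ − (296)⁴ = 1.20×10^11 − 7.68×10^9 = 1.13×10^11 K⁴.
Q = 0.94 × 5.67×10⁻⁸ × 2.11 × 1.13×10^11 = 12700 W.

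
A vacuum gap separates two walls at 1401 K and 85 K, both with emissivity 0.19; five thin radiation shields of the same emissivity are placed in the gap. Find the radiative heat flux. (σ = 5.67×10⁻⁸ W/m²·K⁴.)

q ≈ 3820 W/m²

Each of the 6 gaps contributes resistance (2/ε − 1) = 2/0.19 − 1 = 9.526; total = 57.16.
q = σ(T₁⁴ − T₂⁴) / 57.16 = 5.67×10⁻⁸ × 3.85×10^12 / 57.16 = 3820 W/m².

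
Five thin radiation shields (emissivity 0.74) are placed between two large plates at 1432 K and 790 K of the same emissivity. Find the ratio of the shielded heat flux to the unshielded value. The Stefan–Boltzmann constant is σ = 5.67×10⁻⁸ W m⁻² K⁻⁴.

ratio ≈ 0.167

With N identical shields there are N+1 = 6 gaps in series, each with the same radiative resistance, so the flux falls to 1/(N+1) of its unshielded value.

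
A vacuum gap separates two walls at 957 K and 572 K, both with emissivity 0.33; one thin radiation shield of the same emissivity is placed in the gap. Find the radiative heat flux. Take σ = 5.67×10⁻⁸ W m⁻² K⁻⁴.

Each of the 2 gaps contributes resistance (2/ε − 1) = 2/0.33 − 1 = 5.061; total = 10.12.
q = σ(T₁⁴ − T₂⁴) / 10.12 = 5.67×10⁻⁸ × 7.32×10^11 / 10.12 = 4100 W/m².

q ≈ 4100 W/m²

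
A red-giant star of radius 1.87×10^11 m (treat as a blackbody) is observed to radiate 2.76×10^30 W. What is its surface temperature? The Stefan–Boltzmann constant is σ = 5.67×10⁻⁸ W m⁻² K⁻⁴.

A = 4πr² = 4π × (1.87×10^11)² = 4.39×10^23 m².
From P = σAT⁴, T = (P / σA)^(1/4) = (2.76×10^30 / (5.67×10⁻⁸ × 4.39×10^23))^(1/4).
T = (1.11×10^14)^(1/4) = 3240 K.

T ≈ 3240 K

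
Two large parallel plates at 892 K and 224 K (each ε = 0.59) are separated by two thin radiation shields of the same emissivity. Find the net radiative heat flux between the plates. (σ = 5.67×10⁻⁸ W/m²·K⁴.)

q ≈ 4990 W/m²

Each of the 3 gaps contributes resistance (2/ε − 1) = 2/0.59 − 1 = 2.390; total = 7.169.
q = σ(T₁⁴ − T₂⁴) / 7.169 = 5.67×10⁻⁸ × 6.31×10^11 / 7.169 = 4990 W/m².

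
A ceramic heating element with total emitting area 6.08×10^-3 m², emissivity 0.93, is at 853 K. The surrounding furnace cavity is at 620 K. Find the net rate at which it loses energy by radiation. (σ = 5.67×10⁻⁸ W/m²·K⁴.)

Q ≈ 122 W

Q = εσA(T⁴ − T_s⁴). T⁴ − T_s⁴ = (853)⁴ − (620)⁴ = 5.29×10^11 − 1.48×10^11 = 3.82×10^11 K⁴.
Q = 0.93 × 5.67×10⁻⁸ × 6.08×10^-3 × 3.82×10^11 = 122 W.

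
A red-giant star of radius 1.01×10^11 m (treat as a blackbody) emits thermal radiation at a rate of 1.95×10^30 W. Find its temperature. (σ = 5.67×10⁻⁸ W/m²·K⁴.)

T ≈ 4050 K

A = 4πr² = 4π × (1.01×10^11)² = 1.28×10^23 m².
From P = σAT⁴, T = (P / σA)^(1/4) = (1.95×10^30 / (5.67×10⁻⁸ × 1.28×10^23))^(1/4).
T = (2.68×10^14)^(1/4) = 4050 K.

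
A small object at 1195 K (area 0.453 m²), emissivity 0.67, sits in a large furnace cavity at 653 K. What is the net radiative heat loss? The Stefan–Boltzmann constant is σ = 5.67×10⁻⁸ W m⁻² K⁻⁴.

Q ≈ 32000 W

Q = εσA(T⁴ − T_s⁴). T⁴ − T_s⁴ = (1195)⁴ − (653)⁴ = 2.04×10^12 − 1.82×10^11 = 1.86×10^12 K⁴.
Q = 0.67 × 5.67×10⁻⁸ × 0.453 × 1.86×10^12 = 32000 W.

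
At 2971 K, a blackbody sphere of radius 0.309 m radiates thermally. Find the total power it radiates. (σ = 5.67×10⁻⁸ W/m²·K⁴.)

P ≈ 5.30×10^6 W

A = 4πr² = 4π × (0.309)² = 1.20 m².
P = σAT⁴ = 5.67×10⁻⁸ × 1.20 × (2971)⁴ = 5.67×10⁻⁸ × 1.20 × 7.79×10^13.
P = 5.30×10^6 W.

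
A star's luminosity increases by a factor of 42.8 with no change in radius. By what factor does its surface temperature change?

P ∝ T⁴ ⇒ T ∝ P^(1/4), so T scales by (42.8)^(1/4) = 2.56.

factor ≈ 2.56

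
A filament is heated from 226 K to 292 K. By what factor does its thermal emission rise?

ratio ≈ 2.79

P ∝ T⁴, so the ratio is (292/226)⁴ = (1.292)⁴ = 2.79.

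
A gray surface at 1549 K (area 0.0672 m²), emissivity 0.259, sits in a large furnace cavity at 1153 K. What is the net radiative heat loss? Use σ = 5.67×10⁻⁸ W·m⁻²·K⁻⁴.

Q = εσA(T⁴ − T_s⁴). T⁴ − T_s⁴ = (1549)⁴ − (1153)⁴ = 5.76×10^12 − 1.77×10^12 = 3.99×10^12 K⁴.
Q = 0.259 × 5.67×10⁻⁸ × 0.0672 × 3.99×10^12 = 3940 W.

Q ≈ 3940 W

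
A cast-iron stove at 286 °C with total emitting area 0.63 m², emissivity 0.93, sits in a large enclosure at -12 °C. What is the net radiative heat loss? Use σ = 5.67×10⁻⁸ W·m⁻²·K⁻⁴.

Q ≈ 3090 W

Convert: 286 °C = 559 K; -12 °C = 261 K.
Q = εσA(T⁴ − T_s⁴). T⁴ − T_s⁴ = (559)⁴ − (261)⁴ = 9.76×10^10 − 4.64×10^9 = 9.30×10^10 K⁴.
Q = 0.93 × 5.67×10⁻⁸ × 0.630 × 9.30×10^10 = 3090 W.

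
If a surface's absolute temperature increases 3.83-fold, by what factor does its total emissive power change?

factor ≈ 215

P ∝ T⁴, so the power scales as (3.83)⁴ = 215.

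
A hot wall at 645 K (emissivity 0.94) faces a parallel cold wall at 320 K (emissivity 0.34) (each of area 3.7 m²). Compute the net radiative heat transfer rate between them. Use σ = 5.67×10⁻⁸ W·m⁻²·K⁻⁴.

Q ≈ 11400 W

For two large parallel gray plates, q = σ(T₁⁴ − T₂⁴) / (1/ε₁ + 1/ε₂ − 1).
1/ε₁ + 1/ε₂ − 1 = 1/0.94 + 1/0.34 − 1 = 3.005.
T₁⁴ − T₂⁴ = 1.73×10^11 − 1.05×10^10 = 1.63×10^11 K⁴.
q = 5.67×10⁻⁸ × 1.63×10^11 / 3.005 = 3070 W/m².
Q = q·A = 3070 × 3.7 = 11400 W.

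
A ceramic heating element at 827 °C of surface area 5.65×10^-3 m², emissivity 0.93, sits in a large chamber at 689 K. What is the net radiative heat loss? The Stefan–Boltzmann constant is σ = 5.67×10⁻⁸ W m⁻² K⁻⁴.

Convert: 827 °C = 1100 K.
Q = εσA(T⁴ − T_s⁴). T⁴ − T_s⁴ = (1100)⁴ − (689)⁴ = 1.46×10^12 − 2.25×10^11 = 1.24×10^12 K⁴.
Q = 0.93 × 5.67×10⁻⁸ × 5.65×10^-3 × 1.24×10^12 = 369 W.

Q ≈ 369 W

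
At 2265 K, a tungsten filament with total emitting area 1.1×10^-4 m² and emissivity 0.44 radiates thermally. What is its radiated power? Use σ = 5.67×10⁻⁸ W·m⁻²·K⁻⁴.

Stefan–Boltzmann: P = εσAT⁴ = 0.44 × 5.67×10⁻⁸ × 1.10×10^-4 × (2265)⁴ = 0.44 × 5.67×10⁻⁸ × 1.10×10^-4 × 2.63×10^13.
P = 72.2 W.

P ≈ 72.2 W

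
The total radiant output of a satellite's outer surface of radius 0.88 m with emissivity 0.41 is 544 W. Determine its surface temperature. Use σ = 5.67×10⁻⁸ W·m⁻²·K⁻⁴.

A = 4πr² = 4π × (0.88)² = 9.73 m².
From P = εσAT⁴, T = (P / εσA)^(1/4) = (544 / (0.41 × 5.67×10⁻⁸ × 9.73))^(1/4).
T = (2.40×10^9)^(1/4) = 221 K.

T ≈ 221 K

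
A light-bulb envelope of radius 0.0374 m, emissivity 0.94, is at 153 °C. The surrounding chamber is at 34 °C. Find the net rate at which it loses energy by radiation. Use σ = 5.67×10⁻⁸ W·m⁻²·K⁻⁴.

A = 4πr² = 4π × (0.0374)² = 0.0176 m².
Convert: 153 °C = 426 K; 34 °C = 307 K.
Q = εσA(T⁴ − T_s⁴). T⁴ − T_s⁴ = (426)⁴ − (307)⁴ = 3.29×10^10 − 8.88×10^9 = 2.41×10^10 K⁴.
Q = 0.94 × 5.67×10⁻⁸ × 0.0176 × 2.41×10^10 = 22.5 W.

Q ≈ 22.5 W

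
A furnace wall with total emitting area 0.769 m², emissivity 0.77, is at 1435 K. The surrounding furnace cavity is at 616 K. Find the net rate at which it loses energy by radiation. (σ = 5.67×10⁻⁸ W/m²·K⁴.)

Q ≈ 1.38×10^5 W

Q = εσA(T⁴ − T_s⁴). T⁴ − T_s⁴ = (1435)⁴ − (616)⁴ = 4.24×10^12 − 1.44×10^11 = 4.10×10^12 K⁴.
Q = 0.77 × 5.67×10⁻⁸ × 0.769 × 4.10×10^12 = 1.38×10^5 W.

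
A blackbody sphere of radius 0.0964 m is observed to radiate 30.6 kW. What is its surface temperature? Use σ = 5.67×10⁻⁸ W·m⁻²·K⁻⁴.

A = 4πr² = 4π × (0.0964)² = 0.117 m².
From P = σAT⁴, T = (P / σA)^(1/4) = (30600 / (5.67×10⁻⁸ × 0.117))^(1/4).
T = (4.62×10^12)^(1/4) = 1470 K.

T ≈ 1470 K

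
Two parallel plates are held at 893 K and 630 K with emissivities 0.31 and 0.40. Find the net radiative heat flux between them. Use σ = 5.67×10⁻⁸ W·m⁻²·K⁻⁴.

For two large parallel gray plates, q = σ(T₁⁴ − T₂⁴) / (1/ε₁ + 1/ε₂ − 1).
1/ε₁ + 1/ε₂ − 1 = 1/0.31 + 1/0.40 − 1 = 4.726.
T₁⁴ − T₂⁴ = 6.36×10^11 − 1.58×10^11 = 4.78×10^11 K⁴.
q = 5.67×10⁻⁸ × 4.78×10^11 / 4.726 = 5740 W/m².

q ≈ 5740 W/m²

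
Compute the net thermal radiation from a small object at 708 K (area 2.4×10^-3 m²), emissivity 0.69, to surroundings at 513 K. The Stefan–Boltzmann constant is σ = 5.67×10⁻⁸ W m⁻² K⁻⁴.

Q ≈ 17.1 W

Q = εσA(T⁴ − T_s⁴). T⁴ − T_s⁴ = (708)⁴ − (513)⁴ = 2.51×10^11 − 6.93×10^10 = 1.82×10^11 K⁴.
Q = 0.69 × 5.67×10⁻⁸ × 2.40×10^-3 × 1.82×10^11 = 17.1 W.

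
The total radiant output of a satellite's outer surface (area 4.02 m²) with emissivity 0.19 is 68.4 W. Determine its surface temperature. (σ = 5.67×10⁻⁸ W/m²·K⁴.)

T ≈ 199 K

From P = εσAT⁴, T = (P / εσA)^(1/4) = (68.4 / (0.19 × 5.67×10⁻⁸ × 4.02))^(1/4).
T = (1.58×10^9)^(1/4) = 199 K.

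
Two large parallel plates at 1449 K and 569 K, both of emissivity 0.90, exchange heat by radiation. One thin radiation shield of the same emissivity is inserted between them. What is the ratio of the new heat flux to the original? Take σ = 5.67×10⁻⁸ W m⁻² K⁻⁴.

ratio ≈ 0.500

With N identical shields there are N+1 = 2 gaps in series, each with the same radiative resistance, so the flux falls to 1/(N+1) of its unshielded value.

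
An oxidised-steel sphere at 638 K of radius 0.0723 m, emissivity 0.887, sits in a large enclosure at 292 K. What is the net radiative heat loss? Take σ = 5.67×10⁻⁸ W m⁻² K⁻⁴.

Q ≈ 523 W

A = 4πr² = 4π × (0.0723)² = 0.0657 m².
Q = εσA(T⁴ − T_s⁴). T⁴ − T_s⁴ = (638)⁴ − (292)⁴ = 1.66×10^11 − 7.27×10^9 = 1.58×10^11 K⁴.
Q = 0.887 × 5.67×10⁻⁸ × 0.0657 × 1.58×10^11 = 523 W.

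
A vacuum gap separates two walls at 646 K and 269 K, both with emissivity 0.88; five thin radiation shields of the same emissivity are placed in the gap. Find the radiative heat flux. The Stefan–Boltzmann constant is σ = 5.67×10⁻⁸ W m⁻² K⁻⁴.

Each of the 6 gaps contributes resistance (2/ε − 1) = 2/0.88 − 1 = 1.273; total = 7.636.
q = σ(T₁⁴ − T₂⁴) / 7.636 = 5.67×10⁻⁸ × 1.69×10^11 / 7.636 = 1250 W/m².

q ≈ 1250 W/m²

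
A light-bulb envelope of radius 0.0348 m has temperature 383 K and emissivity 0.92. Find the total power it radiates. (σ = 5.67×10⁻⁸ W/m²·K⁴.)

A = 4πr² = 4π × (0.0348)² = 0.0152 m².
Stefan–Boltzmann: P = εσAT⁴ = 0.92 × 5.67×10⁻⁸ × 0.0152 × (383)⁴ = 0.92 × 5.67×10⁻⁸ × 0.0152 × 2.15×10^10.
P = 17.1 W.

P ≈ 17.1 W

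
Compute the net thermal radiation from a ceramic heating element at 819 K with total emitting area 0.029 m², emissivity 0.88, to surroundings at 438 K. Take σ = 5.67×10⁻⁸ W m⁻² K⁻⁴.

Q ≈ 598 W

Q = εσA(T⁴ − T_s⁴). T⁴ − T_s⁴ = (819)⁴ − (438)⁴ = 4.50×10^11 − 3.68×10^10 = 4.13×10^11 K⁴.
Q = 0.88 × 5.67×10⁻⁸ × 0.0290 × 4.13×10^11 = 598 W.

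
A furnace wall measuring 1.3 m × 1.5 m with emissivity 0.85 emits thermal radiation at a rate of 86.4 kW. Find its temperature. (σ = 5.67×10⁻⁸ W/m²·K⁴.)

A = 1.3 × 1.5 = 1.95 m².
From P = εσAT⁴, T = (P / εσA)^(1/4) = (86400 / (0.85 × 5.67×10⁻⁸ × 1.95))^(1/4).
T = (9.19×10^11)^(1/4) = 979 K.

T ≈ 979 K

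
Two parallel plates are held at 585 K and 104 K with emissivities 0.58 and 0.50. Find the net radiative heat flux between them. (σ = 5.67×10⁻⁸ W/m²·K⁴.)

For two large parallel gray plates, q = σ(T₁⁴ − T₂⁴) / (1/ε₁ + 1/ε₂ − 1).
1/ε₁ + 1/ε₂ − 1 = 1/0.58 + 1/0.50 − 1 = 2.724.
T₁⁴ − T₂⁴ = 1.17×10^11 − 1.17×10^8 = 1.17×10^11 K⁴.
q = 5.67×10⁻⁸ × 1.17×10^11 / 2.724 = 2440 W/m².

q ≈ 2440 W/m²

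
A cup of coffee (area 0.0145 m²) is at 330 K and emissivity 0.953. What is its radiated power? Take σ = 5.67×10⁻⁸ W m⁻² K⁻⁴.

P ≈ 9.29 W

Stefan–Boltzmann: P = εσAT⁴ = 0.953 × 5.67×10⁻⁸ × 0.0145 × (330)⁴ = 0.953 × 5.67×10⁻⁸ × 0.0145 × 1.19×10^10.
P = 9.29 W.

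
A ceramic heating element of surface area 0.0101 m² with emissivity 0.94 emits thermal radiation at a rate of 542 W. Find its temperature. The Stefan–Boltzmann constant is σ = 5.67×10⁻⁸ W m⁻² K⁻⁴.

From P = εσAT⁴, T = (P / εσA)^(1/4) = (542 / (0.94 × 5.67×10⁻⁸ × 0.0101))^(1/4).
T = (1.01×10^12)^(1/4) = 1000 K.

T ≈ 1000 K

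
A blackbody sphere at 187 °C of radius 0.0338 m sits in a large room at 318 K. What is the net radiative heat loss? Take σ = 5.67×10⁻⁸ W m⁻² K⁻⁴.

A = 4πr² = 4π × (0.0338)² = 0.0144 m².
Convert: 187 °C = 460 K.
Q = σA(T⁴ − T_s⁴). T⁴ − T_s⁴ = (460)⁴ − (318)⁴ = 4.48×10^10 − 1.02×10^10 = 3.45×10^10 K⁴.
Q = 5.67×10⁻⁸ × 0.0144 × 3.45×10^10 = 28.1 W.

Q ≈ 28.1 W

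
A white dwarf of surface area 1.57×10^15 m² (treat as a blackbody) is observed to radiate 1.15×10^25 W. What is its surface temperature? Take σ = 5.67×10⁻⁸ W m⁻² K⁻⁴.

From P = σAT⁴, T = (P / σA)^(1/4) = (1.15×10^25 / (5.67×10⁻⁸ × 1.57×10^15))^(1/4).
T = (1.29×10^17)^(1/4) = 19000 K.

T ≈ 19000 K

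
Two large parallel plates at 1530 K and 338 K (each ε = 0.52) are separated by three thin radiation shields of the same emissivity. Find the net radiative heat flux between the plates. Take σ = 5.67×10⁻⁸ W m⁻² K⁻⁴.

q ≈ 27200 W/m²

Each of the 4 gaps contributes resistance (2/ε − 1) = 2/0.52 − 1 = 2.846; total = 11.38.
q = σ(T₁⁴ − T₂⁴) / 11.38 = 5.67×10⁻⁸ × 5.47×10^12 / 11.38 = 27200 W/m².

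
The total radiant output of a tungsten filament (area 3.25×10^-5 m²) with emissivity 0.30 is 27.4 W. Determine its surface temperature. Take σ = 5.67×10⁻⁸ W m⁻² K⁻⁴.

From P = εσAT⁴, T = (P / εσA)^(1/4) = (27.4 / (0.30 × 5.67×10⁻⁸ × 3.25×10^-5))^(1/4).
T = (4.96×10^13)^(1/4) = 2650 K.

T ≈ 2650 K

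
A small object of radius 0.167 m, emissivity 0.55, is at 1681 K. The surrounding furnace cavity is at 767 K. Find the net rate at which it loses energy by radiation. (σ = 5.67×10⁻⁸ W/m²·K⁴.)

Q ≈ 83500 W

A = 4πr² = 4π × (0.167)² = 0.350 m².
Q = εσA(T⁴ − T_s⁴). T⁴ − T_s⁴ = (1681)⁴ − (767)⁴ = 7.98×10^12 − 3.46×10^11 = 7.64×10^12 K⁴.
Q = 0.55 × 5.67×10⁻⁸ × 0.350 × 7.64×10^12 = 83500 W.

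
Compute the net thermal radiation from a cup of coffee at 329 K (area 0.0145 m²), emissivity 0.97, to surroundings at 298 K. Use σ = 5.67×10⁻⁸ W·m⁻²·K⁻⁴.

Q = εσA(T⁴ − T_s⁴). T⁴ − T_s⁴ = (329)⁴ − (298)⁴ = 1.17×10^10 − 7.89×10^9 = 3.83×10^9 K⁴.
Q = 0.97 × 5.67×10⁻⁸ × 0.0145 × 3.83×10^9 = 3.05 W.

Q ≈ 3.05 W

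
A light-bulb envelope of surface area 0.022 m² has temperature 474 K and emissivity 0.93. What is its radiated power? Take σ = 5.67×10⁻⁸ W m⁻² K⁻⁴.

Stefan–Boltzmann: P = εσAT⁴ = 0.93 × 5.67×10⁻⁸ × 0.0220 × (474)⁴ = 0.93 × 5.67×10⁻⁸ × 0.0220 × 5.05×10^10.
P = 58.6 W.

P ≈ 58.6 W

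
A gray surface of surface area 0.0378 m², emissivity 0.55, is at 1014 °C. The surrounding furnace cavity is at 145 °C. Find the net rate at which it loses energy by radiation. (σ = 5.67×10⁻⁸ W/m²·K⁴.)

Q ≈ 3200 W

Convert: 1014 °C = 1287 K; 145 °C = 418 K.
Q = εσA(T⁴ − T_s⁴). T⁴ − T_s⁴ = (1287)⁴ − (418)⁴ = 2.74×10^12 − 3.05×10^10 = 2.71×10^12 K⁴.
Q = 0.55 × 5.67×10⁻⁸ × 0.0378 × 2.71×10^12 = 3200 W.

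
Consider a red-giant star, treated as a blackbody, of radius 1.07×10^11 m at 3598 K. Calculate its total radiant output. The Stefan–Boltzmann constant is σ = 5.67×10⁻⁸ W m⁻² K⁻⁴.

P ≈ 1.37×10^30 W

A = 4πr² = 4π × (1.07×10^11)² = 1.44×10^23 m².
P = σAT⁴ = 5.67×10⁻⁸ × 1.44×10^23 × (3598)⁴ = 5.67×10⁻⁸ × 1.44×10^23 × 1.68×10^14.
P = 1.37×10^30 W.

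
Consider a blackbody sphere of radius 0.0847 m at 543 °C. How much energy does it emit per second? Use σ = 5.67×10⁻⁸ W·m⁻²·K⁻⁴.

A = 4πr² = 4π × (0.0847)² = 0.0902 m².
543 °C = 816 K.
P = σAT⁴ = 5.67×10⁻⁸ × 0.0902 × (816)⁴ = 5.67×10⁻⁸ × 0.0902 × 4.43×10^11.
P = 2270 W.

P ≈ 2270 W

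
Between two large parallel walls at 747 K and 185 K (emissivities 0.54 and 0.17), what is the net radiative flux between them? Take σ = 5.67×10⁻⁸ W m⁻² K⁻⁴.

q ≈ 2610 W/m²

For two large parallel gray plates, q = σ(T₁⁴ − T₂⁴) / (1/ε₁ + 1/ε₂ − 1).
1/ε₁ + 1/ε₂ − 1 = 1/0.54 + 1/0.17 − 1 = 6.734.
T₁⁴ − T₂⁴ = 3.11×10^11 − 1.17×10^9 = 3.10×10^11 K⁴.
q = 5.67×10⁻⁸ × 3.10×10^11 / 6.734 = 2610 W/m².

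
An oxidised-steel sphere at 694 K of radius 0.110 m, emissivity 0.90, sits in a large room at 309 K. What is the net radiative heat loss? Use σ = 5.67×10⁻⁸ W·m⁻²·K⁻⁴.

A = 4πr² = 4π × (0.110)² = 0.152 m².
Q = εσA(T⁴ − T_s⁴). T⁴ − T_s⁴ = (694)⁴ − (309)⁴ = 2.32×10^11 − 9.12×10^9 = 2.23×10^11 K⁴.
Q = 0.90 × 5.67×10⁻⁸ × 0.152 × 2.23×10^11 = 1730 W.

Q ≈ 1730 W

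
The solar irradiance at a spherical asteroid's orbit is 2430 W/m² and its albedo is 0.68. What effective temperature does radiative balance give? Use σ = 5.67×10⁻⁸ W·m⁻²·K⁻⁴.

Power absorbed = (1−a)S·πR²; power emitted = 4πR²σT⁴. Equating and cancelling πR²:
T = ((1−a)S / 4σ)^(1/4) = (778 / (4 × 5.67×10⁻⁸))^(1/4) = (3.43×10^9)^(1/4).
T = 242 K.

T ≈ 242 K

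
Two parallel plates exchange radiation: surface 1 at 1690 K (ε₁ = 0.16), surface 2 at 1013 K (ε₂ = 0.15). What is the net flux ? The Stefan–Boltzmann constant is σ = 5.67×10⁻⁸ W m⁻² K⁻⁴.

q ≈ 33800 W/m²

For two large parallel gray plates, q = σ(T₁⁴ − T₂⁴) / (1/ε₁ + 1/ε₂ − 1).
1/ε₁ + 1/ε₂ − 1 = 1/0.16 + 1/0.15 − 1 = 11.92.
T₁⁴ − T₂⁴ = 8.16×10^12 − 1.05×10^12 = 7.10×10^12 K⁴.
q = 5.67×10⁻⁸ × 7.10×10^12 / 11.92 = 33800 W/m².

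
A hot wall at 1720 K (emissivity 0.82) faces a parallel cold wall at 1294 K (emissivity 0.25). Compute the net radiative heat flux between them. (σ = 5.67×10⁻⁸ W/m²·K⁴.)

For two large parallel gray plates, q = σ(T₁⁴ − T₂⁴) / (1/ε₁ + 1/ε₂ − 1).
1/ε₁ + 1/ε₂ − 1 = 1/0.82 + 1/0.25 − 1 = 4.220.
T₁⁴ − T₂⁴ = 8.75×10^12 − 2.80×10^12 = 5.95×10^12 K⁴.
q = 5.67×10⁻⁸ × 5.95×10^12 / 4.220 = 79900 W/m².

q ≈ 79900 W/m²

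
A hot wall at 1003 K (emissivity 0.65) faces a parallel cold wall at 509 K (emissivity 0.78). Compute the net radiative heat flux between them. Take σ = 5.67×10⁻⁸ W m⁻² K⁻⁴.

q ≈ 29400 W/m²

For two large parallel gray plates, q = σ(T₁⁴ − T₂⁴) / (1/ε₁ + 1/ε₂ − 1).
1/ε₁ + 1/ε₂ − 1 = 1/0.65 + 1/0.78 − 1 = 1.821.
T₁⁴ − T₂⁴ = 1.01×10^12 − 6.71×10^10 = 9.45×10^11 K⁴.
q = 5.67×10⁻⁸ × 9.45×10^11 / 1.821 = 29400 W/m².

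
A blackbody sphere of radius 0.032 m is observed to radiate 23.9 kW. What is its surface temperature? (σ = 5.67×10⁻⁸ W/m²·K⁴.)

A = 4πr² = 4π × (0.032)² = 0.0129 m².
From P = σAT⁴, T = (P / σA)^(1/4) = (23900 / (5.67×10⁻⁸ × 0.0129))^(1/4).
T = (3.28×10^13)^(1/4) = 2390 K.

T ≈ 2390 K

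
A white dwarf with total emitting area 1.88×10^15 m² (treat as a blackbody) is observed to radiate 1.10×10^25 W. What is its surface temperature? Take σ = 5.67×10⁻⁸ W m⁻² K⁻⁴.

From P = σAT⁴, T = (P / σA)^(1/4) = (1.10×10^25 / (5.67×10⁻⁸ × 1.88×10^15))^(1/4).
T = (1.03×10^17)^(1/4) = 17900 K.

T ≈ 17900 K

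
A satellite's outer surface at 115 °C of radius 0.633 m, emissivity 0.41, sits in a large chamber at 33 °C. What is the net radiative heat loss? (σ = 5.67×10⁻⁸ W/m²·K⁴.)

A = 4πr² = 4π × (0.633)² = 5.04 m².
Convert: 115 °C = 388 K; 33 °C = 306 K.
Q = εσA(T⁴ − T_s⁴). T⁴ − T_s⁴ = (388)⁴ − (306)⁴ = 2.27×10^10 − 8.77×10^9 = 1.39×10^10 K⁴.
Q = 0.41 × 5.67×10⁻⁸ × 5.04 × 1.39×10^10 = 1630 W.

Q ≈ 1630 W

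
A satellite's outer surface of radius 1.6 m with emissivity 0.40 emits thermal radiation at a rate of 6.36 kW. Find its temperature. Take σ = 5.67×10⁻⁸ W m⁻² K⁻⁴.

T ≈ 306 K

A = 4πr² = 4π × (1.6)² = 32.2 m².
From P = εσAT⁴, T = (P / εσA)^(1/4) = (6360 / (0.40 × 5.67×10⁻⁸ × 32.2))^(1/4).
T = (8.72×10^9)^(1/4) = 306 K.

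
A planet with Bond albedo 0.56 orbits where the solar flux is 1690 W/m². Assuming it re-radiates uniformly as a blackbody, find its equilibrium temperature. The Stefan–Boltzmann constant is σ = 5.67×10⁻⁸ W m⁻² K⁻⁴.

Power absorbed = (1−a)S·πR²; power emitted = 4πR²σT⁴. Equating and cancelling πR²:
T = ((1−a)S / 4σ)^(1/4) = (744 / (4 × 5.67×10⁻⁸))^(1/4) = (3.28×10^9)^(1/4).
T = 239 K.

T ≈ 239 K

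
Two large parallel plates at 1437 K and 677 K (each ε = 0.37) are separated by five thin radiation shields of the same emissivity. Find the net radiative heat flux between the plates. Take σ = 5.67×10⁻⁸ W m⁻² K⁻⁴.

Each of the 6 gaps contributes resistance (2/ε − 1) = 2/0.37 − 1 = 4.405; total = 26.43.
q = σ(T₁⁴ − T₂⁴) / 26.43 = 5.67×10⁻⁸ × 4.05×10^12 / 26.43 = 8700 W/m².

q ≈ 8700 W/m²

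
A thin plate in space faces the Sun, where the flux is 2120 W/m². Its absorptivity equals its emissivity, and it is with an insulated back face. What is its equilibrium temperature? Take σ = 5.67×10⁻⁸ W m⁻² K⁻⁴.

T ≈ 440 K

Absorbed flux αS = emitted flux εσT⁴ (one radiating face); with α = ε, T = (S/σ)^(1/4).
T = (2120 / 5.67×10⁻⁸)^(1/4) = (3.74×10^10)^(1/4).
T = 440 K.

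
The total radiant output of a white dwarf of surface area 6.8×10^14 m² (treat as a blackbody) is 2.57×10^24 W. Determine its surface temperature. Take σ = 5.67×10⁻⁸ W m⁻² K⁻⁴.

From P = σAT⁴, T = (P / σA)^(1/4) = (2.57×10^24 / (5.67×10⁻⁸ × 6.80×10^14))^(1/4).
T = (6.67×10^16)^(1/4) = 16100 K.

T ≈ 16100 K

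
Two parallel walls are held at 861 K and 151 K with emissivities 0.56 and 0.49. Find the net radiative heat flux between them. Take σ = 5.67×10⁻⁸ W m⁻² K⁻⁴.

q ≈ 11000 W/m²

For two large parallel gray plates, q = σ(T₁⁴ − T₂⁴) / (1/ε₁ + 1/ε₂ − 1).
1/ε₁ + 1/ε₂ − 1 = 1/0.56 + 1/0.49 − 1 = 2.827.
T₁⁴ − T₂⁴ = 5.50×10^11 − 5.20×10^8 = 5.49×10^11 K⁴.
q = 5.67×10⁻⁸ × 5.49×10^11 / 2.827 = 11000 W/m².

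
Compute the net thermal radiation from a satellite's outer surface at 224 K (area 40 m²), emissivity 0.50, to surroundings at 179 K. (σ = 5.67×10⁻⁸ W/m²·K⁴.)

Q ≈ 1690 W

Q = εσA(T⁴ − T_s⁴). T⁴ − T_s⁴ = (224)⁴ − (179)⁴ = 2.52×10^9 − 1.03×10^9 = 1.49×10^9 K⁴.
Q = 0.50 × 5.67×10⁻⁸ × 40.0 × 1.49×10^9 = 1690 W.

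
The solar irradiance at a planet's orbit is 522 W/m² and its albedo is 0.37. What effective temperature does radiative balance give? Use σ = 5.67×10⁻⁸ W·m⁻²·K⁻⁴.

Power absorbed = (1−a)S·πR²; power emitted = 4πR²σT⁴. Equating and cancelling πR²:
T = ((1−a)S / 4σ)^(1/4) = (329 / (4 × 5.67×10⁻⁸))^(1/4) = (1.45×10^9)^(1/4).
T = 195 K.

T ≈ 195 K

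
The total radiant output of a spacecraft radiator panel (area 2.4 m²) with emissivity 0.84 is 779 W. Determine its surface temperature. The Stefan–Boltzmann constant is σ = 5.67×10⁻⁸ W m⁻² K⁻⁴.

T ≈ 287 K

From P = εσAT⁴, T = (P / εσA)^(1/4) = (779 / (0.84 × 5.67×10⁻⁸ × 2.40))^(1/4).
T = (6.81×10^9)^(1/4) = 287 K.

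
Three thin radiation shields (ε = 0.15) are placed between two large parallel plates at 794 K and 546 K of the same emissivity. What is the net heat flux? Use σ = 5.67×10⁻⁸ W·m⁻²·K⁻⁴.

q ≈ 355 W/m²

Each of the 4 gaps contributes resistance (2/ε − 1) = 2/0.15 − 1 = 12.33; total = 49.33.
q = σ(T₁⁴ − T₂⁴) / 49.33 = 5.67×10⁻⁸ × 3.09×10^11 / 49.33 = 355 W/m².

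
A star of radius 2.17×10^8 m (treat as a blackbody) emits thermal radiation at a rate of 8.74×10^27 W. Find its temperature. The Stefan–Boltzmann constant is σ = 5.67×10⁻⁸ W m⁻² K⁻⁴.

A = 4πr² = 4π × (2.17×10^8)² = 5.92×10^17 m².
From P = σAT⁴, T = (P / σA)^(1/4) = (8.74×10^27 / (5.67×10⁻⁸ × 5.92×10^17))^(1/4).
T = (2.60×10^17)^(1/4) = 22600 K.

T ≈ 22600 K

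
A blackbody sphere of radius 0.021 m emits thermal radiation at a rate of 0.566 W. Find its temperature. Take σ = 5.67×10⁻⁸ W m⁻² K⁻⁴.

A = 4πr² = 4π × (0.021)² = 5.54×10^-3 m².
From P = σAT⁴, T = (P / σA)^(1/4) = (0.566 / (5.67×10⁻⁸ × 5.54×10^-3))^(1/4).
T = (1.80×10^9)^(1/4) = 206 K.

T ≈ 206 K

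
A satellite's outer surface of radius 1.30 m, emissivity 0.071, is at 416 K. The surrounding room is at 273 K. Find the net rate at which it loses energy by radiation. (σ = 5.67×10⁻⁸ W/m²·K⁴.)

A = 4πr² = 4π × (1.30)² = 21.2 m².
Q = εσA(T⁴ − T_s⁴). T⁴ − T_s⁴ = (416)⁴ − (273)⁴ = 2.99×10^10 − 5.55×10^9 = 2.44×10^10 K⁴.
Q = 0.071 × 5.67×10⁻⁸ × 21.2 × 2.44×10^10 = 2090 W.

Q ≈ 2090 W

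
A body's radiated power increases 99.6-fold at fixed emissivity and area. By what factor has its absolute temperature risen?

P ∝ T⁴ ⇒ T ∝ P^(1/4), so T scales by (99.6)^(1/4) = 3.16.

factor ≈ 3.16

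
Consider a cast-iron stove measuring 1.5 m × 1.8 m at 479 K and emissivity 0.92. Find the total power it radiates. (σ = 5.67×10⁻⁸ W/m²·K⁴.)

A = 1.5 × 1.8 = 2.70 m².
P = εσAT⁴ = 0.92 × 5.67×10⁻⁸ × 2.70 × (479)⁴ = 0.92 × 5.67×10⁻⁸ × 2.70 × 5.26×10^10.
P = 7410 W.

P ≈ 7410 W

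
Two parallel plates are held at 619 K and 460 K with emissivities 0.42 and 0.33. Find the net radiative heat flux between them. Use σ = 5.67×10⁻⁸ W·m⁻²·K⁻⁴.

q ≈ 1310 W/m²

For two large parallel gray plates, q = σ(T₁⁴ − T₂⁴) / (1/ε₁ + 1/ε₂ − 1).
1/ε₁ + 1/ε₂ − 1 = 1/0.42 + 1/0.33 − 1 = 4.411.
T₁⁴ − T₂⁴ = 1.47×10^11 − 4.48×10^10 = 1.02×10^11 K⁴.
q = 5.67×10⁻⁸ × 1.02×10^11 / 4.411 = 1310 W/m².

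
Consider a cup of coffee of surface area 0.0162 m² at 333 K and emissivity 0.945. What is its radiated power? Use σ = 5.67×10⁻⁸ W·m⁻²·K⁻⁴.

P ≈ 10.7 W

Stefan–Boltzmann: P = εσAT⁴ = 0.945 × 5.67×10⁻⁸ × 0.0162 × (333)⁴ = 0.945 × 5.67×10⁻⁸ × 0.0162 × 1.23×10^10.
P = 10.7 W.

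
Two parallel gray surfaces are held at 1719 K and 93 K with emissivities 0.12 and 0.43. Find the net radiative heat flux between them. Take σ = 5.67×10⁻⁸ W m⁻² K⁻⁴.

q ≈ 51300 W/m²

For two large parallel gray plates, q = σ(T₁⁴ − T₂⁴) / (1/ε₁ + 1/ε₂ − 1).
1/ε₁ + 1/ε₂ − 1 = 1/0.12 + 1/0.43 − 1 = 9.659.
T₁⁴ − T₂⁴ = 8.73×10^12 − 7.48×10^7 = 8.73×10^12 K⁴.
q = 5.67×10⁻⁸ × 8.73×10^12 / 9.659 = 51300 W/m².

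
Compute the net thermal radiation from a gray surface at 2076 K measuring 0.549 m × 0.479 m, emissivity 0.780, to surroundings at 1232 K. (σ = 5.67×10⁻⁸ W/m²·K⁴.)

Q ≈ 1.89×10^5 W

A = 0.549 × 0.479 = 0.263 m².
Q = εσA(T⁴ − T_s⁴). T⁴ − T_s⁴ = (2076)⁴ − (1232)⁴ = 1.86×10^13 − 2.30×10^12 = 1.63×10^13 K⁴.
Q = 0.780 × 5.67×10⁻⁸ × 0.263 × 1.63×10^13 = 1.89×10^5 W.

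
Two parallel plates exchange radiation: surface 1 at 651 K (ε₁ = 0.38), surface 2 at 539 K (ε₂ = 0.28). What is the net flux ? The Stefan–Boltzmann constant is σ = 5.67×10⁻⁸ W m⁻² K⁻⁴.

For two large parallel gray plates, q = σ(T₁⁴ − T₂⁴) / (1/ε₁ + 1/ε₂ − 1).
1/ε₁ + 1/ε₂ − 1 = 1/0.38 + 1/0.28 − 1 = 5.203.
T₁⁴ − T₂⁴ = 1.80×10^11 − 8.44×10^10 = 9.52×10^10 K⁴.
q = 5.67×10⁻⁸ × 9.52×10^10 / 5.203 = 1040 W/m².

q ≈ 1040 W/m²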